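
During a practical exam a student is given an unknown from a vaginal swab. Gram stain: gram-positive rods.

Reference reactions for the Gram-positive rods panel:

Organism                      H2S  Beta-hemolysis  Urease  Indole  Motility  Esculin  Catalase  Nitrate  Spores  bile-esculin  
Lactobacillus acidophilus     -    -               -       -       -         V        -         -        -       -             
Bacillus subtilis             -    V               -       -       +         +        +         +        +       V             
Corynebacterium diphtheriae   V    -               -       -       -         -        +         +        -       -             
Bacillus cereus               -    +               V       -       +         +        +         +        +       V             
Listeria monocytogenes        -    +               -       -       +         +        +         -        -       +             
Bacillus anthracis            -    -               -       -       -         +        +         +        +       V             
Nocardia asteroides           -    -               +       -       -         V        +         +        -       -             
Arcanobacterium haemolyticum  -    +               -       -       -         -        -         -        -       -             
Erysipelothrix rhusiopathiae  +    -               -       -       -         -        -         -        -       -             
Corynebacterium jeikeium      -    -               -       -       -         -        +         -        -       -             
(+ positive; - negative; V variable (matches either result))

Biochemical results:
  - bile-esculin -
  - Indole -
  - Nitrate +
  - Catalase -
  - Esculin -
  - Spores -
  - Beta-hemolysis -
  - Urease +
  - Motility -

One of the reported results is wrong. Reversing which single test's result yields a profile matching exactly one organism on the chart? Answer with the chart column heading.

Catalase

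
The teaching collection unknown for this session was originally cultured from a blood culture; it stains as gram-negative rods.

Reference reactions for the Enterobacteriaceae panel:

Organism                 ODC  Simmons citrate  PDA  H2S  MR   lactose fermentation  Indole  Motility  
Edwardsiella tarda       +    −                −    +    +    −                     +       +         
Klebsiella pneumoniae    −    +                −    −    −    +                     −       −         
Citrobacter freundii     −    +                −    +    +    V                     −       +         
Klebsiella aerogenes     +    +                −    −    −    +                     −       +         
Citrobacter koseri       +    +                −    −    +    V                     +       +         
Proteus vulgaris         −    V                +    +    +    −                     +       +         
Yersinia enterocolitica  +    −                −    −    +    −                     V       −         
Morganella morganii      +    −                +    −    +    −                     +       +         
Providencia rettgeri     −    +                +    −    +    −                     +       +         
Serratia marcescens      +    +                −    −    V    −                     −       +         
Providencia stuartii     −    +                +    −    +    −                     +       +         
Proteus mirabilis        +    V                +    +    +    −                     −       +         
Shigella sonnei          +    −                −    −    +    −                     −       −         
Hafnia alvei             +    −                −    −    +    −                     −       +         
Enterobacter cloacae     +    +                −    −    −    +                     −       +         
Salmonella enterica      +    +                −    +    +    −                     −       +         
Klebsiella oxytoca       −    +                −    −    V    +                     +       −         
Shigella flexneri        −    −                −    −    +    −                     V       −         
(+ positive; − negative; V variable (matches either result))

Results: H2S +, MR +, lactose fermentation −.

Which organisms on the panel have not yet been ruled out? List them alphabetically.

Citrobacter freundii, Edwardsiella tarda, Proteus mirabilis, Proteus vulgaris, Salmonella enterica

MR +: excludes Klebsiella pneumoniae, Klebsiella aerogenes, Enterobacter cloacae — 15 left.
H2S +: excludes 10 organisms — 5 left.
lactose fermentation −: all 5 remaining candidates are consistent.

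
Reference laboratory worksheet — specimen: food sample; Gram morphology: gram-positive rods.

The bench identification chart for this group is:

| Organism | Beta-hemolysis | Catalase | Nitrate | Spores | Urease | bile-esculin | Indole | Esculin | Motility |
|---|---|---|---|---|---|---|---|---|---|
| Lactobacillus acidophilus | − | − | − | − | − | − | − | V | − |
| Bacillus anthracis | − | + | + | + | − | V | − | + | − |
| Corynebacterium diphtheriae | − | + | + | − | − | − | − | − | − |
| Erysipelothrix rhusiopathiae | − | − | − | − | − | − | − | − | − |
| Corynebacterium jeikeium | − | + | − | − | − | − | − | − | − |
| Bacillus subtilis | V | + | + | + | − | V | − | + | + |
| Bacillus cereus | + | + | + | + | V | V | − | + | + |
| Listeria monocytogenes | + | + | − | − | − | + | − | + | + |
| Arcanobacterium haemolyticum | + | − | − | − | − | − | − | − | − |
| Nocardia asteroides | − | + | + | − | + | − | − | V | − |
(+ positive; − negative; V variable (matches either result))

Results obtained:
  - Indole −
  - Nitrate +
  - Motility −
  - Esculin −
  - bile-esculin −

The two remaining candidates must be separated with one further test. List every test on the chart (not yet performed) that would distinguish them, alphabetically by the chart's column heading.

Motility −: excludes Bacillus subtilis, Bacillus cereus, Listeria monocytogenes — 7 left.
Indole −: all 7 remaining candidates are consistent.
Nitrate +: excludes Lactobacillus acidophilus, Erysipelothrix rhusiopathiae, Corynebacterium jeikeium, Arcanobacterium haemolyticum — 3 left.
bile-esculin −: all 3 remaining candidates are consistent.
Esculin −: excludes Bacillus anthracis — 2 left.
Two candidates remain: Corynebacterium diphtheriae and Nocardia asteroides.
  Beta-hemolysis: − vs − — same for both, does not separate.
  Catalase: + vs + — same for both, does not separate.
  Spores: − vs − — same for both, does not separate.
  Urease: Corynebacterium diphtheriae −, Nocardia asteroides + — discriminates.

Urease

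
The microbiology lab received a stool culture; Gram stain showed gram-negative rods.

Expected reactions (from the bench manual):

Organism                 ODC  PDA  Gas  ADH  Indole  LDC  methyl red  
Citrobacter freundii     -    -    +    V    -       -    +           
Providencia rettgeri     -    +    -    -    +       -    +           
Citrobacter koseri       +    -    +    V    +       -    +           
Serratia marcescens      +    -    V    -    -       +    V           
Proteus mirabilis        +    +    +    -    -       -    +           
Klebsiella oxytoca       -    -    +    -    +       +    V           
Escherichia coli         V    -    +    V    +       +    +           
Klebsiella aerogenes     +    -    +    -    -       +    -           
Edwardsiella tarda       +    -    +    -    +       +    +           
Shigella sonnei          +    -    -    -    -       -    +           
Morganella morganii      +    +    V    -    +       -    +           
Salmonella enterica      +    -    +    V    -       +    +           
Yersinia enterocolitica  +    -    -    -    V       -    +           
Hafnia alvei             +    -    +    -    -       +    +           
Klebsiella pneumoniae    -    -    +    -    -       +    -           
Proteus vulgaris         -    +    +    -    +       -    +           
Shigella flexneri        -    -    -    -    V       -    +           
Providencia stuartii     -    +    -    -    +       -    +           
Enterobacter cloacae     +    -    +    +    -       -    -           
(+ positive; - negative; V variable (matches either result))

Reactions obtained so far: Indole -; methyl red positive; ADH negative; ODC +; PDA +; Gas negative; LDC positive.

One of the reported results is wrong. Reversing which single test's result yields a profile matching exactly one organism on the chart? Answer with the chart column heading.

PDA

As reported, no row in the chart matches all 7 reactions.
Reversing PDA (to -) → unique match: Serratia marcescens.
Reversing LDC → still no organism matches.
Reversing Indole → still no organism matches.
Reversing ODC → still no organism matches.
Reversing ADH → still no organism matches.
Reversing methyl red → still no organism matches.
Reversing Gas → still no organism matches.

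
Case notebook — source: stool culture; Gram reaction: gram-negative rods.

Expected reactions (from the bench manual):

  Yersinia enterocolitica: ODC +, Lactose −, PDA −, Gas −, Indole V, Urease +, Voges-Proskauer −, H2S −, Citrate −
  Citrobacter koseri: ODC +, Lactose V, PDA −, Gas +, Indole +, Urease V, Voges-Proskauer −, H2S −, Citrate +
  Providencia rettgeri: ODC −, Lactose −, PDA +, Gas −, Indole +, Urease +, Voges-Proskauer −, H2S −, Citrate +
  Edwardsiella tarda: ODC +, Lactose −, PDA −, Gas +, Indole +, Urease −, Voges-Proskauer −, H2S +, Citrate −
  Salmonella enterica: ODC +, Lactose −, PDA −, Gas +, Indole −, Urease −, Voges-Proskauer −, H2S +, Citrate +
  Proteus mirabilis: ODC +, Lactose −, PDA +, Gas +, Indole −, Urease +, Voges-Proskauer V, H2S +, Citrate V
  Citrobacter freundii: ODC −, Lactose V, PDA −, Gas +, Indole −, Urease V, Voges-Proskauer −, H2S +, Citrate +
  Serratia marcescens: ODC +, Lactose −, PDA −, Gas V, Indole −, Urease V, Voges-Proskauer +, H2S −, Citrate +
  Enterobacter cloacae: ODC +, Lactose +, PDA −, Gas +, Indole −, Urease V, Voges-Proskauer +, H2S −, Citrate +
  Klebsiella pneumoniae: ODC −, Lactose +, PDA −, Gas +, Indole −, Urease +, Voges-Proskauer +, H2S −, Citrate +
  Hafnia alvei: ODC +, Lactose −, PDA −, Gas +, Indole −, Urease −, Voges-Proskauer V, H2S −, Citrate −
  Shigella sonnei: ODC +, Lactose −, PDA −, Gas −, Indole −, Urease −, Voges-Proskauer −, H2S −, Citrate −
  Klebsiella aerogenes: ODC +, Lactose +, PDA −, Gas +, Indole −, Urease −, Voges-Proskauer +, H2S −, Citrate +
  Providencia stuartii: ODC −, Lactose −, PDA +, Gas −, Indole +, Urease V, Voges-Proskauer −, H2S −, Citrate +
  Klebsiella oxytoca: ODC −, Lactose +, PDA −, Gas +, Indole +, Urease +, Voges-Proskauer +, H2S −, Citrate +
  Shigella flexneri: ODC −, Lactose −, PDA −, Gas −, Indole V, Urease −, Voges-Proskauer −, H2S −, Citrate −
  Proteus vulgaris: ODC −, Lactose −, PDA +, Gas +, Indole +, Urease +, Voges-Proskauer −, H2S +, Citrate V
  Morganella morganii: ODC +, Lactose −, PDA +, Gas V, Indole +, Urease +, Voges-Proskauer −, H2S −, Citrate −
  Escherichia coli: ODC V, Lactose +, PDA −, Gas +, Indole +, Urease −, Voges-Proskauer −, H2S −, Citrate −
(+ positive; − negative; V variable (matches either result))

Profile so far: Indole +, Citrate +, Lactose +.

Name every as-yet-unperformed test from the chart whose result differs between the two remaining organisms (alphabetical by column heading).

Lactose +: excludes 12 organisms — 7 left.
Citrate +: excludes Escherichia coli — 6 left.
Indole +: excludes Citrobacter freundii, Enterobacter cloacae, Klebsiella pneumoniae, Klebsiella aerogenes — 2 left.
Two candidates remain: Citrobacter koseri and Klebsiella oxytoca.
  ODC: Citrobacter koseri +, Klebsiella oxytoca − — discriminates.
  PDA: − vs − — same for both, does not separate.
  Gas: + vs + — same for both, does not separate.
  Urease: V vs + — variable for at least one, does not separate.
  Voges-Proskauer: Citrobacter koseri −, Klebsiella oxytoca + — discriminates.
  H2S: − vs − — same for both, does not separate.

ODC, Voges-Proskauer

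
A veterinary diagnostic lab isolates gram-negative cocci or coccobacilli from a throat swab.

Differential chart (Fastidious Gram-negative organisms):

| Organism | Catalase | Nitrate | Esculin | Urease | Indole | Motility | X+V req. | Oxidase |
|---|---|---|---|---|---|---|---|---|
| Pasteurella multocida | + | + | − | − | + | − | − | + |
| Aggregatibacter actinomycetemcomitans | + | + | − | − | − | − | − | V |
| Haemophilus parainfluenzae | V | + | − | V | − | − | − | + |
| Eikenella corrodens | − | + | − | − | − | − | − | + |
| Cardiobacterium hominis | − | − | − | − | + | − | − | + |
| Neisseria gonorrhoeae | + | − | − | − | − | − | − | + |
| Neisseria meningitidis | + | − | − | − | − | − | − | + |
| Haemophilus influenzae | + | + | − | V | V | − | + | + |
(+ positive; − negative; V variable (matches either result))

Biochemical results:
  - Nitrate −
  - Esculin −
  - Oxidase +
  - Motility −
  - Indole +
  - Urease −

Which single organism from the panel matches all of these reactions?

Oxidase +: all 8 remaining candidates are consistent.
Motility −: all 8 remaining candidates are consistent.
Nitrate −: excludes 5 organisms — 3 left.
Urease −: all 3 remaining candidates are consistent.
Indole +: excludes Neisseria gonorrhoeae, Neisseria meningitidis — 1 left.
Esculin −: the one remaining candidate is consistent.

Cardiobacterium hominis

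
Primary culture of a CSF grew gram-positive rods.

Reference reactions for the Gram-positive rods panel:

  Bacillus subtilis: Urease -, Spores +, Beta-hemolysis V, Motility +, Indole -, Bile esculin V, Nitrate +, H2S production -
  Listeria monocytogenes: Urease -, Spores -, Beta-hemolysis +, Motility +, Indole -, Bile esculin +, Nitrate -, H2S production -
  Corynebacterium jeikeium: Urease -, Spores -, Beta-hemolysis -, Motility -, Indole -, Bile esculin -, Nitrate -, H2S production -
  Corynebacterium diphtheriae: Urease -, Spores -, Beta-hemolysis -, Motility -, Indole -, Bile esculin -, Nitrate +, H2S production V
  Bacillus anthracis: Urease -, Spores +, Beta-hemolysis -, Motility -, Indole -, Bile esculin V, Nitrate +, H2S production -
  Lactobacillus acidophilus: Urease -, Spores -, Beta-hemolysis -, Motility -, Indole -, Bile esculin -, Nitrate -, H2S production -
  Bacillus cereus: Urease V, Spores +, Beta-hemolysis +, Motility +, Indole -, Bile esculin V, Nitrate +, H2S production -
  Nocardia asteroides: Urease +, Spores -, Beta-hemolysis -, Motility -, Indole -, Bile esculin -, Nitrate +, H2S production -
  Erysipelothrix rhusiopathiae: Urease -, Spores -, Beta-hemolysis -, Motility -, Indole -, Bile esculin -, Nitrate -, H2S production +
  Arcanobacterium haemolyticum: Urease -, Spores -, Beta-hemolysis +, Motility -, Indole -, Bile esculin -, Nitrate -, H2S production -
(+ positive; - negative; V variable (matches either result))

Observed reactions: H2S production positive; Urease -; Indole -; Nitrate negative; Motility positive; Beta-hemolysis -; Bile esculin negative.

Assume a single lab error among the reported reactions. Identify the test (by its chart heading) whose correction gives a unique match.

Motility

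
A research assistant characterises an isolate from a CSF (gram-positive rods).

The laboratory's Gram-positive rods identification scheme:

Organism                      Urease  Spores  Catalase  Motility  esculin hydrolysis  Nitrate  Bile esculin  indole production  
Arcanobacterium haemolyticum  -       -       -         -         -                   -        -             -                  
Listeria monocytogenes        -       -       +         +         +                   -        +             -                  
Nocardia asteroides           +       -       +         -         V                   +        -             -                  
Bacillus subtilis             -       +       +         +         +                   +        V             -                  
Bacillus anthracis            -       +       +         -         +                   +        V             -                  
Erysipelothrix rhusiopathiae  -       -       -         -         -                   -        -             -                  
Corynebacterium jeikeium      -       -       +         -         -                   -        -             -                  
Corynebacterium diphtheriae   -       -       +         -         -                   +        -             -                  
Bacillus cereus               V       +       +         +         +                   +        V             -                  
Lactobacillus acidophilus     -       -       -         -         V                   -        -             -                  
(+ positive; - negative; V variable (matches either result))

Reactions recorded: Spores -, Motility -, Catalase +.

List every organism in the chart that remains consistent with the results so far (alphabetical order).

Spores -: excludes Bacillus subtilis, Bacillus anthracis, Bacillus cereus — 7 left.
Catalase +: excludes Arcanobacterium haemolyticum, Erysipelothrix rhusiopathiae, Lactobacillus acidophilus — 4 left.
Motility -: excludes Listeria monocytogenes — 3 left.

Corynebacterium diphtheriae, Corynebacterium jeikeium, Nocardia asteroides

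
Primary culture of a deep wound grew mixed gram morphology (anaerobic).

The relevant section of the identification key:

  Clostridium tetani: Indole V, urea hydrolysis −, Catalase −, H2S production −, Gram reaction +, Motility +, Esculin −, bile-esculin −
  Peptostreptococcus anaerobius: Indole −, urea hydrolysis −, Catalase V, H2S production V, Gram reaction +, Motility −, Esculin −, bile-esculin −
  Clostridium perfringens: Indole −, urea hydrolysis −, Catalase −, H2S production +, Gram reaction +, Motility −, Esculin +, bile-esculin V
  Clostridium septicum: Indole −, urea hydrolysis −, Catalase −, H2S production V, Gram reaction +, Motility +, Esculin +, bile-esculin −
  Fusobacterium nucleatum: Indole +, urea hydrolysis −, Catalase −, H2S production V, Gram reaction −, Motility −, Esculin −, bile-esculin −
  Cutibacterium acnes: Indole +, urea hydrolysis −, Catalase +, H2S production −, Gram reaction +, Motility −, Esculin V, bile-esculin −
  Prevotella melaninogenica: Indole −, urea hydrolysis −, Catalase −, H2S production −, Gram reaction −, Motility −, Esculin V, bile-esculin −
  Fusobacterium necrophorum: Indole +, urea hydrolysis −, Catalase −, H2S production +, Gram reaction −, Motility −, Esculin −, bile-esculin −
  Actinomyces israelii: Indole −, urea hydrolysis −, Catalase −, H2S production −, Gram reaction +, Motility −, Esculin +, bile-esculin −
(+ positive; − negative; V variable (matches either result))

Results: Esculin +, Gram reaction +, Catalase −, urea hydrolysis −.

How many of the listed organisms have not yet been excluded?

Catalase −: excludes Cutibacterium acnes — 8 left.
Gram reaction +: excludes Fusobacterium nucleatum, Prevotella melaninogenica, Fusobacterium necrophorum — 5 left.
urea hydrolysis −: all 5 remaining candidates are consistent.
Esculin +: excludes Clostridium tetani, Peptostreptococcus anaerobius — 3 left.
Still consistent: Actinomyces israelii, Clostridium perfringens, Clostridium septicum.

3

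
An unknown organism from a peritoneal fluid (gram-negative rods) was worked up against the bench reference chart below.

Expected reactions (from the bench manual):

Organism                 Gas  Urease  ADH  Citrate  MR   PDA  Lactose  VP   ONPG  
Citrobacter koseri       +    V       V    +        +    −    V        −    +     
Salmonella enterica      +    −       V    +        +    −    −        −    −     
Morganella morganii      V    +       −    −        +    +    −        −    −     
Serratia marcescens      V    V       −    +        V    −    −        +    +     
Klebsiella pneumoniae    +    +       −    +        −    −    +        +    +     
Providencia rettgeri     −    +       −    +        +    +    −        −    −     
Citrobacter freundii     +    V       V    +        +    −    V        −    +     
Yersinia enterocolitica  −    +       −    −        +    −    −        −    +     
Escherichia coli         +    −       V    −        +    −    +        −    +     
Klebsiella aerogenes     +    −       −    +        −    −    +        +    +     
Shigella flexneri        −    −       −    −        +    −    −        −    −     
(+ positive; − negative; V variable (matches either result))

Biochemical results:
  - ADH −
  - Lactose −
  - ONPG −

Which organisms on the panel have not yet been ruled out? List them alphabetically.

ONPG −: excludes 7 organisms — 4 left.
Lactose −: all 4 remaining candidates are consistent.
ADH −: all 4 remaining candidates are consistent.

Morganella morganii, Providencia rettgeri, Salmonella enterica, Shigella flexneri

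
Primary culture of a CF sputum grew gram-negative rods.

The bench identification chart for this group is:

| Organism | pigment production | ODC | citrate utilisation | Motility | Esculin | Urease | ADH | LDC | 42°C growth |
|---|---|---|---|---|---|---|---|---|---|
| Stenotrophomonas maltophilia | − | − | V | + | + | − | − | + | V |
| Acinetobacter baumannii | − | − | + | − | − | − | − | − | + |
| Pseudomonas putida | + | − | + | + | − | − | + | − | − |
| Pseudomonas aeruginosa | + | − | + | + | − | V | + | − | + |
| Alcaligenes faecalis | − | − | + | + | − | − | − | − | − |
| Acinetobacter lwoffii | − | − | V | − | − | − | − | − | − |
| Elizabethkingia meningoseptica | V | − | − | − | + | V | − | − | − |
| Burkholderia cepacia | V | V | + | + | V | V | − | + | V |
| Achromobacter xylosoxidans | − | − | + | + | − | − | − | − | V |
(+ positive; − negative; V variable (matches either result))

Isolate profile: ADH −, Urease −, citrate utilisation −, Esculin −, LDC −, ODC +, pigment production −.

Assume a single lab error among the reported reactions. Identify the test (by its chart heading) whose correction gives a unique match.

As reported, no row in the chart matches all 7 reactions.
Reversing pigment production → still no organism matches.
Reversing ADH → still no organism matches.
Reversing Urease → still no organism matches.
Reversing LDC → still no organism matches.
Reversing ODC (to −) → unique match: Acinetobacter lwoffii.
Reversing Esculin → still no organism matches.
Reversing citrate utilisation → still no organism matches.

ODC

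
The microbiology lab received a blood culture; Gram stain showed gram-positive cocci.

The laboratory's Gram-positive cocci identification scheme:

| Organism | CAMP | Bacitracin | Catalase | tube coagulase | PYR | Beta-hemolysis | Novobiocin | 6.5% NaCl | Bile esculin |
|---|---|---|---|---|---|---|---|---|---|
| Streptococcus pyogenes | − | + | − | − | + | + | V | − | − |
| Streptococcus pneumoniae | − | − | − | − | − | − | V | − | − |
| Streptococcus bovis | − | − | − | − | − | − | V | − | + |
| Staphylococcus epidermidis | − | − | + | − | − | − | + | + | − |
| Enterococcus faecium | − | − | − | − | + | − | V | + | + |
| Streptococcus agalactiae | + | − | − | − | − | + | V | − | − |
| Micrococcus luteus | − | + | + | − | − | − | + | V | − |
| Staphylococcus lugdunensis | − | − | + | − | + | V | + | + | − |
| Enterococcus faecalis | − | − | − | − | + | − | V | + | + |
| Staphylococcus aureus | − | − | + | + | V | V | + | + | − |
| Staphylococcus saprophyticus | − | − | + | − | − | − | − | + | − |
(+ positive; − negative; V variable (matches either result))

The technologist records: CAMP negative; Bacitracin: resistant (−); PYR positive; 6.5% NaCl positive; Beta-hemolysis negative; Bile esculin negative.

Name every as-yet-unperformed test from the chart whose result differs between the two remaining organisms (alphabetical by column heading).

tube coagulase

PYR +: excludes 6 organisms — 5 left.
6.5% NaCl +: excludes Streptococcus pyogenes — 4 left.
Bacitracin −: all 4 remaining candidates are consistent.
Beta-hemolysis −: all 4 remaining candidates are consistent.
CAMP −: all 4 remaining candidates are consistent.
Bile esculin −: excludes Enterococcus faecium, Enterococcus faecalis — 2 left.
Two candidates remain: Staphylococcus aureus and Staphylococcus lugdunensis.
  Catalase: + vs + — same for both, does not separate.
  tube coagulase: Staphylococcus aureus +, Staphylococcus lugdunensis − — discriminates.
  Novobiocin: + vs + — same for both, does not separate.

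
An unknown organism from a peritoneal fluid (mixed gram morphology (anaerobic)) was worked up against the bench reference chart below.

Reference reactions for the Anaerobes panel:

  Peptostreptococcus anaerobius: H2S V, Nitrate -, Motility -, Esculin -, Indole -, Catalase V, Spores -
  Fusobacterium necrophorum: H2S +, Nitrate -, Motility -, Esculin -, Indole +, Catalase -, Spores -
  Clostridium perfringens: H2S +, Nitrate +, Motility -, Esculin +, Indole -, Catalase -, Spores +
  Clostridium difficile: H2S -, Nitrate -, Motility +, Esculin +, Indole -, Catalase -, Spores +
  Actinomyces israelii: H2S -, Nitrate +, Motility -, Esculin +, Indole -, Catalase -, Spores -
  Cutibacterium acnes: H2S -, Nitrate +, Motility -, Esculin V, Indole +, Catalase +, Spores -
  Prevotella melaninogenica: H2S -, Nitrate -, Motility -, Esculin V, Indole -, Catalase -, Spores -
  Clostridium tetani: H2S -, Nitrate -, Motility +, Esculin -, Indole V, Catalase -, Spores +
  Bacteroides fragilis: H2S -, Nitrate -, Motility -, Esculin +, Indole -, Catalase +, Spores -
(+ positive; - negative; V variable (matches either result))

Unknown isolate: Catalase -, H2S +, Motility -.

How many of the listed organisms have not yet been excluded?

3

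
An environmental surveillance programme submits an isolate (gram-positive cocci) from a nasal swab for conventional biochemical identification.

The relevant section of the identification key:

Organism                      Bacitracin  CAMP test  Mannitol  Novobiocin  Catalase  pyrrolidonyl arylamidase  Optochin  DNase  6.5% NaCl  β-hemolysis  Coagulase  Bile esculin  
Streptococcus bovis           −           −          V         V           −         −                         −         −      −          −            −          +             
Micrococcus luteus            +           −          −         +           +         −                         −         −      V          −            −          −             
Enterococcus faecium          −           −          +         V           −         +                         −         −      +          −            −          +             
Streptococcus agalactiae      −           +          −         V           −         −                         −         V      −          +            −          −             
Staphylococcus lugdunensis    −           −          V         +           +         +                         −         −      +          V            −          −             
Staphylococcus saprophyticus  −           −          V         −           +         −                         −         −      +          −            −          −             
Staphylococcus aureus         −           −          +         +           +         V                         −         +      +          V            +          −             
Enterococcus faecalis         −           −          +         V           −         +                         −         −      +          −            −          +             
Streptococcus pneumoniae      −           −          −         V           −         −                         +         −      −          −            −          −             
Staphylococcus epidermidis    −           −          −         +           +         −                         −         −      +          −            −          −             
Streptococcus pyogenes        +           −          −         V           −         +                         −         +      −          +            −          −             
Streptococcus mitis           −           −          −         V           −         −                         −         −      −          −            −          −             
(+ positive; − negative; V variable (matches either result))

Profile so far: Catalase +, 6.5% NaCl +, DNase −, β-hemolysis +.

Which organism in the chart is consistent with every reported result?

Staphylococcus lugdunensis

6.5% NaCl +: excludes 5 organisms — 7 left.
DNase −: excludes Staphylococcus aureus — 6 left.
Catalase +: excludes Enterococcus faecium, Enterococcus faecalis — 4 left.
β-hemolysis +: excludes Micrococcus luteus, Staphylococcus saprophyticus, Staphylococcus epidermidis — 1 left.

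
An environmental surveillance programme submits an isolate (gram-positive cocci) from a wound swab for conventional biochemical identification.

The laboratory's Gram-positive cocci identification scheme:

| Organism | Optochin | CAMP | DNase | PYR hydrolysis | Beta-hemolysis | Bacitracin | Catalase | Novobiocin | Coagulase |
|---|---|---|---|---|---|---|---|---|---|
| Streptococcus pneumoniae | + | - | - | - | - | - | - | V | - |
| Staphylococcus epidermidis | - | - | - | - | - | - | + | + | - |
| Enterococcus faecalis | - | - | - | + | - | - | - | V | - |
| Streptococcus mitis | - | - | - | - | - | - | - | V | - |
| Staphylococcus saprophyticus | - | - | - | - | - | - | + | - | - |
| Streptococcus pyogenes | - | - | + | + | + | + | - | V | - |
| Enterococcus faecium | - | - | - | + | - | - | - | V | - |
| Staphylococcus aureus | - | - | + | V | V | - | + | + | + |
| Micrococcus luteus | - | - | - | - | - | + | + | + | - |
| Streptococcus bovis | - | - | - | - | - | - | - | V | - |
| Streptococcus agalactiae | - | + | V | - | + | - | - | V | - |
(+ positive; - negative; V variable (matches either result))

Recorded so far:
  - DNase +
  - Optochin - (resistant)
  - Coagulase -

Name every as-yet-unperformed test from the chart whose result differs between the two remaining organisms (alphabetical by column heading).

DNase +: excludes 8 organisms — 3 left.
Coagulase -: excludes Staphylococcus aureus — 2 left.
Optochin -: all 2 remaining candidates are consistent.
Two candidates remain: Streptococcus agalactiae and Streptococcus pyogenes.
  CAMP: Streptococcus agalactiae +, Streptococcus pyogenes - — discriminates.
  PYR hydrolysis: Streptococcus agalactiae -, Streptococcus pyogenes + — discriminates.
  Beta-hemolysis: + vs + — same for both, does not separate.
  Bacitracin: Streptococcus agalactiae -, Streptococcus pyogenes + — discriminates.
  Catalase: - vs - — same for both, does not separate.
  Novobiocin: V vs V — variable for at least one, does not separate.

Bacitracin, CAMP, PYR hydrolysis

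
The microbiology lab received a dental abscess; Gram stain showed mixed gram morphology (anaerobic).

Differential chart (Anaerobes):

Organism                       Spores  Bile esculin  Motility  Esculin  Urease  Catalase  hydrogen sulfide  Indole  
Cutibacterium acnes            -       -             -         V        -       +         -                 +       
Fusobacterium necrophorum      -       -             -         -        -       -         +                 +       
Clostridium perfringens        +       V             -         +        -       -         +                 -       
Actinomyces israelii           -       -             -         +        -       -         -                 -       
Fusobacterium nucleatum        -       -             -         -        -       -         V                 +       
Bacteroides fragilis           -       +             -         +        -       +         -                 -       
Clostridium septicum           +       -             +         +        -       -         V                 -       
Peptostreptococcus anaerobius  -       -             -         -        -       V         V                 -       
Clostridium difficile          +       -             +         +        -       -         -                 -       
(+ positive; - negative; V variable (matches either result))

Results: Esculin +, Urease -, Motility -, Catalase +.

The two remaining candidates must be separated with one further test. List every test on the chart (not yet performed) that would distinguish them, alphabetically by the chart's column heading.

Bile esculin, Indole

Urease -: all 9 remaining candidates are consistent.
Motility -: excludes Clostridium septicum, Clostridium difficile — 7 left.
Catalase +: excludes Fusobacterium necrophorum, Clostridium perfringens, Actinomyces israelii, Fusobacterium nucleatum — 3 left.
Esculin +: excludes Peptostreptococcus anaerobius — 2 left.
Two candidates remain: Bacteroides fragilis and Cutibacterium acnes.
  Spores: - vs - — same for both, does not separate.
  Bile esculin: Bacteroides fragilis +, Cutibacterium acnes - — discriminates.
  hydrogen sulfide: - vs - — same for both, does not separate.
  Indole: Bacteroides fragilis -, Cutibacterium acnes + — discriminates.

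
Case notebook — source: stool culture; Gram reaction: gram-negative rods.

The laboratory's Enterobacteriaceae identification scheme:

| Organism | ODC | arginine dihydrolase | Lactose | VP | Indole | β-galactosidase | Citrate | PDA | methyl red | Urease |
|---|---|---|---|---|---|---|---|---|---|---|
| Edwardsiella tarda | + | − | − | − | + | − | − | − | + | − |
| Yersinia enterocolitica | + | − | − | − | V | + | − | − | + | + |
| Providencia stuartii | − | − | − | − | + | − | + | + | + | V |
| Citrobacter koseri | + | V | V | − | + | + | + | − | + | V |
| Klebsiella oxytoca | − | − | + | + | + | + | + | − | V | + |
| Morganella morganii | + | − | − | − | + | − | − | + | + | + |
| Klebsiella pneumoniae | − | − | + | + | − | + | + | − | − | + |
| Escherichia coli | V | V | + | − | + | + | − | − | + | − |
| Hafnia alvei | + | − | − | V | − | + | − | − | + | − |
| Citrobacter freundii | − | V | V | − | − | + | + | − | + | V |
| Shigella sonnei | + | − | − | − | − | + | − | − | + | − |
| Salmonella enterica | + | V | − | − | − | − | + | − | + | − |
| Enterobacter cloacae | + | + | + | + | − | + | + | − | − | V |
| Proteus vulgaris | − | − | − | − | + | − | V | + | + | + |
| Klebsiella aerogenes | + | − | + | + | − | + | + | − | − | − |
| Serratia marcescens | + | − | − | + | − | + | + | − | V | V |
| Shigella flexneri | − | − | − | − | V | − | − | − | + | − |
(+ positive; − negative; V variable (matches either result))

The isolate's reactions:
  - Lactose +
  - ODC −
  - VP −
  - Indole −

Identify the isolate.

Lactose +: excludes 10 organisms — 7 left.
VP −: excludes Klebsiella oxytoca, Klebsiella pneumoniae, Enterobacter cloacae, Klebsiella aerogenes — 3 left.
Indole −: excludes Citrobacter koseri, Escherichia coli — 1 left.
ODC −: the one remaining candidate is consistent.

Citrobacter freundii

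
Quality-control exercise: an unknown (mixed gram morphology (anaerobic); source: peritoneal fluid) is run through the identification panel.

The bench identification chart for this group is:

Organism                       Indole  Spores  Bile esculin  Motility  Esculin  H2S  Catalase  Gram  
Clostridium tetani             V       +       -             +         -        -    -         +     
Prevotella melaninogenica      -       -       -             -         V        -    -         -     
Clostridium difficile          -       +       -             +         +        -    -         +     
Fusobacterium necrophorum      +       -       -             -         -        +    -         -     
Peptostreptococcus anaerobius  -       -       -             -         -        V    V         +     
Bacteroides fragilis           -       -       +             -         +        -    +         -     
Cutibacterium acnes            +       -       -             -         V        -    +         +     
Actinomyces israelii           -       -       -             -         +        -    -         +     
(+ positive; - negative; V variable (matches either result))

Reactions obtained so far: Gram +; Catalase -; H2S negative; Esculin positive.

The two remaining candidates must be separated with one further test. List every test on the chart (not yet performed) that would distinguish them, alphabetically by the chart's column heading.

Esculin +: excludes Clostridium tetani, Fusobacterium necrophorum, Peptostreptococcus anaerobius — 5 left.
Gram +: excludes Prevotella melaninogenica, Bacteroides fragilis — 3 left.
H2S -: all 3 remaining candidates are consistent.
Catalase -: excludes Cutibacterium acnes — 2 left.
Two candidates remain: Actinomyces israelii and Clostridium difficile.
  Indole: - vs - — same for both, does not separate.
  Spores: Actinomyces israelii -, Clostridium difficile + — discriminates.
  Bile esculin: - vs - — same for both, does not separate.
  Motility: Actinomyces israelii -, Clostridium difficile + — discriminates.

Motility, Spores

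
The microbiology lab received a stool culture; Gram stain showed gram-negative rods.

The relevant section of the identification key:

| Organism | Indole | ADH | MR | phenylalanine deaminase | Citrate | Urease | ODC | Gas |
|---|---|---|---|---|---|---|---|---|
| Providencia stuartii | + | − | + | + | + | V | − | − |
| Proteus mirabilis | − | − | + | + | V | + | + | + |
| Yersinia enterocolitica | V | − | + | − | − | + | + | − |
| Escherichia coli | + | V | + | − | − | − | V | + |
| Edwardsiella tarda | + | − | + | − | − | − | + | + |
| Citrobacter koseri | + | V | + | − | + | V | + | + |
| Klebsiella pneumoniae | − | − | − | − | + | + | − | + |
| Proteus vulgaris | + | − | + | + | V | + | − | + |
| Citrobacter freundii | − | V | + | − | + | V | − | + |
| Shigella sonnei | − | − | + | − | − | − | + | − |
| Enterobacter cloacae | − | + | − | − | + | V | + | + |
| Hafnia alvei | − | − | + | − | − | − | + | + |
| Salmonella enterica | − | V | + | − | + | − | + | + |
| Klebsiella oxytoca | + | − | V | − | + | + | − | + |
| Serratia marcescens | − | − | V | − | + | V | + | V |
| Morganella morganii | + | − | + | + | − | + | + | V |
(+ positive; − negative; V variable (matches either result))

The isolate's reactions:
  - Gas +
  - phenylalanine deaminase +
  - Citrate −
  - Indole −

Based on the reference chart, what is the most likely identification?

Gas +: excludes Providencia stuartii, Yersinia enterocolitica, Shigella sonnei — 13 left.
phenylalanine deaminase +: excludes 10 organisms — 3 left.
Indole −: excludes Proteus vulgaris, Morganella morganii — 1 left.
Citrate −: the one remaining candidate is consistent.

Proteus mirabilis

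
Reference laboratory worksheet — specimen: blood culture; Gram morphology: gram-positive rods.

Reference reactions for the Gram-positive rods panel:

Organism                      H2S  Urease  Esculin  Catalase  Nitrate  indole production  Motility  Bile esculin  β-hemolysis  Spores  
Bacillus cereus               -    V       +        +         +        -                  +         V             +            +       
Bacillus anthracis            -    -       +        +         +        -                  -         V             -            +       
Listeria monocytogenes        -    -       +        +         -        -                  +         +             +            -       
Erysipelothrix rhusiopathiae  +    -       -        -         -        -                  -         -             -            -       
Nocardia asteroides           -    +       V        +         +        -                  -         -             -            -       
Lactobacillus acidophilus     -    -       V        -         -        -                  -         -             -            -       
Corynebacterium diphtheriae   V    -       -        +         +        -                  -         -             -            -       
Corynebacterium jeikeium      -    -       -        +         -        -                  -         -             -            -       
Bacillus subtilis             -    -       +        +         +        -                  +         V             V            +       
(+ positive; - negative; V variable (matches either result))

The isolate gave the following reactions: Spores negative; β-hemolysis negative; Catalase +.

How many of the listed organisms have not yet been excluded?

Catalase +: excludes Erysipelothrix rhusiopathiae, Lactobacillus acidophilus — 7 left.
β-hemolysis -: excludes Bacillus cereus, Listeria monocytogenes — 5 left.
Spores -: excludes Bacillus anthracis, Bacillus subtilis — 3 left.
Still consistent: Corynebacterium diphtheriae, Corynebacterium jeikeium, Nocardia asteroides.

3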